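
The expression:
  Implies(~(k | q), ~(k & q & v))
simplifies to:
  True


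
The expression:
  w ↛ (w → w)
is never true.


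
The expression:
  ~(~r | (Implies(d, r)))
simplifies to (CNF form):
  False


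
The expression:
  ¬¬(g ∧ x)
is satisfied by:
  {x: True, g: True}


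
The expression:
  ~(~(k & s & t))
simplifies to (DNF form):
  k & s & t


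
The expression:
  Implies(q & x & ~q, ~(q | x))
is always true.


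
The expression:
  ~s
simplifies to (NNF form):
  ~s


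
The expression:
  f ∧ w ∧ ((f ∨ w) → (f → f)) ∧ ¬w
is never true.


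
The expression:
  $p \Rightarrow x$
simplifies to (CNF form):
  $x \vee \neg p$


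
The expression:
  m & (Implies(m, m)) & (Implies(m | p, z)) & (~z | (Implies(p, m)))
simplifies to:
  m & z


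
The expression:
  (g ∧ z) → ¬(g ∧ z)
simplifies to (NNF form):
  ¬g ∨ ¬z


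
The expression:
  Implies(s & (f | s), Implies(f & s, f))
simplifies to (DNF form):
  True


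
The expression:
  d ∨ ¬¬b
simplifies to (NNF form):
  b ∨ d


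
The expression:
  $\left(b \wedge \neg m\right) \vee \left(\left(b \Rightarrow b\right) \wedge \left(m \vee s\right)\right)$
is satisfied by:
  {b: True, m: True, s: True}
  {b: True, m: True, s: False}
  {b: True, s: True, m: False}
  {b: True, s: False, m: False}
  {m: True, s: True, b: False}
  {m: True, s: False, b: False}
  {s: True, m: False, b: False}


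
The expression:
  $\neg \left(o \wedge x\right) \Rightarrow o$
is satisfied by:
  {o: True}


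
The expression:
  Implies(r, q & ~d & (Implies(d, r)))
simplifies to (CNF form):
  (q | ~r) & (~d | ~r)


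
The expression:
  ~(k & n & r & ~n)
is always true.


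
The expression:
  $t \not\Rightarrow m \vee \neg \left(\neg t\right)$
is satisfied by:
  {t: True}


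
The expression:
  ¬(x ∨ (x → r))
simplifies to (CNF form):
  False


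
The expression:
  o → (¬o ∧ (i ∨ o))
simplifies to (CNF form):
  ¬o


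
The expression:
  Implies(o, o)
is always true.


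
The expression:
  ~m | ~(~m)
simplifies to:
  True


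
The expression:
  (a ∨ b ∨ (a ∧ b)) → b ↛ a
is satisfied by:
  {a: False}


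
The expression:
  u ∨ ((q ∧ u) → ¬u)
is always true.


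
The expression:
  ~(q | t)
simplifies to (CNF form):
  ~q & ~t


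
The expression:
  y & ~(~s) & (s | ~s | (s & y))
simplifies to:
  s & y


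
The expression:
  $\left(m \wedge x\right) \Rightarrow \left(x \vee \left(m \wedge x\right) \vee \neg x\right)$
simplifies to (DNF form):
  $\text{True}$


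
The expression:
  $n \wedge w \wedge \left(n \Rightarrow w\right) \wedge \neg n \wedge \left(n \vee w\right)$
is never true.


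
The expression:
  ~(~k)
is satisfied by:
  {k: True}


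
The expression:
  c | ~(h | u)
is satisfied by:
  {c: True, u: False, h: False}
  {c: True, h: True, u: False}
  {c: True, u: True, h: False}
  {c: True, h: True, u: True}
  {h: False, u: False, c: False}


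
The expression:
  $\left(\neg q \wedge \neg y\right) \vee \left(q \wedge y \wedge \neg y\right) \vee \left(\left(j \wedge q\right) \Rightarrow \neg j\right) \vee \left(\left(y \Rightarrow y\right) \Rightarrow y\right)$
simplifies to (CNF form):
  $y \vee \neg j \vee \neg q$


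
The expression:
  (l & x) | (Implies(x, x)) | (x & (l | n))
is always true.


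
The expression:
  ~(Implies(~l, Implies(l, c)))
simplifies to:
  False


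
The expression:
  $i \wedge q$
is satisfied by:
  {i: True, q: True}


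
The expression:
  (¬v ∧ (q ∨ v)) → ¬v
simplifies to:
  True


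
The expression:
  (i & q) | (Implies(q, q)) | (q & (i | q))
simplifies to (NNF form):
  True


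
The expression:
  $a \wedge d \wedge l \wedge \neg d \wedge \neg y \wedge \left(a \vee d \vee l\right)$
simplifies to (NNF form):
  $\text{False}$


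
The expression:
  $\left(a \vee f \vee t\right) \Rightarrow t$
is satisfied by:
  {t: True, a: False, f: False}
  {f: True, t: True, a: False}
  {t: True, a: True, f: False}
  {f: True, t: True, a: True}
  {f: False, a: False, t: False}


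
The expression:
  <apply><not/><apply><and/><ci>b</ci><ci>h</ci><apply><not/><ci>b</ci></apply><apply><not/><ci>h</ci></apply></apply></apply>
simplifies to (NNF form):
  <true/>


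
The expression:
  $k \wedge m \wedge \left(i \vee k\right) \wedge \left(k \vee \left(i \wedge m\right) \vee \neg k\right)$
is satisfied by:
  {m: True, k: True}


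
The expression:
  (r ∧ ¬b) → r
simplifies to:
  True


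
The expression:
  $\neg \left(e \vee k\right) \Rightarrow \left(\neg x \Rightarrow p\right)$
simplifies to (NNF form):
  $e \vee k \vee p \vee x$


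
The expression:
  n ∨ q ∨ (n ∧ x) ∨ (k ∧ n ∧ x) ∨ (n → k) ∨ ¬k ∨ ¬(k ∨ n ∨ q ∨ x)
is always true.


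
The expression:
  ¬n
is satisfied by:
  {n: False}


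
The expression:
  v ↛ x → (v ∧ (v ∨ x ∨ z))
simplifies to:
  True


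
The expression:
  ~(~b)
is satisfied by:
  {b: True}


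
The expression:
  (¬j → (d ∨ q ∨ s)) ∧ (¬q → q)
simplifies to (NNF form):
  q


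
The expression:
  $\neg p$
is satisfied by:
  {p: False}


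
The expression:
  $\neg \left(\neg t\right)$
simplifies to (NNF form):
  $t$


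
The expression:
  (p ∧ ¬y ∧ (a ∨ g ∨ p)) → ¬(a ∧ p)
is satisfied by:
  {y: True, p: False, a: False}
  {p: False, a: False, y: False}
  {y: True, a: True, p: False}
  {a: True, p: False, y: False}
  {y: True, p: True, a: False}
  {p: True, y: False, a: False}
  {y: True, a: True, p: True}


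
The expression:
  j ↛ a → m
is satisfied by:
  {a: True, m: True, j: False}
  {a: True, m: False, j: False}
  {m: True, a: False, j: False}
  {a: False, m: False, j: False}
  {j: True, a: True, m: True}
  {j: True, a: True, m: False}
  {j: True, m: True, a: False}


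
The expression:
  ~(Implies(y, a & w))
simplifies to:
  y & (~a | ~w)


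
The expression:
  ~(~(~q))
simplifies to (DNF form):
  ~q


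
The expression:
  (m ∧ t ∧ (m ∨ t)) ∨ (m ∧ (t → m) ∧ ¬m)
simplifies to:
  m ∧ t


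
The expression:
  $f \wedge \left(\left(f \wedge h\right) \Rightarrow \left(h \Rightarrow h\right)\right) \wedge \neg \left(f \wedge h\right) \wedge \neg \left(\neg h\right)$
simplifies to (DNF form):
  $\text{False}$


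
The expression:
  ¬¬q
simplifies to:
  q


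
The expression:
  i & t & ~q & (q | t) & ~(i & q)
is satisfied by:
  {t: True, i: True, q: False}


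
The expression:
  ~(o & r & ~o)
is always true.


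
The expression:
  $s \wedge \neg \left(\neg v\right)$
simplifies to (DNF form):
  $s \wedge v$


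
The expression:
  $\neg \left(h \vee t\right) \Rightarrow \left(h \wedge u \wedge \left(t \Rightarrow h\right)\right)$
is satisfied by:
  {t: True, h: True}
  {t: True, h: False}
  {h: True, t: False}


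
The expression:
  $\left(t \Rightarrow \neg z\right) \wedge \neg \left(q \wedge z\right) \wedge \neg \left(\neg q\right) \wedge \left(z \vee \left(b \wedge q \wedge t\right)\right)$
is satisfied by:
  {t: True, b: True, q: True, z: False}


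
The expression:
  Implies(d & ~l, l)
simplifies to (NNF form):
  l | ~d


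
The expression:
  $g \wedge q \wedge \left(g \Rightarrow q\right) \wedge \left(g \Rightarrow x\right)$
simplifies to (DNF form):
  $g \wedge q \wedge x$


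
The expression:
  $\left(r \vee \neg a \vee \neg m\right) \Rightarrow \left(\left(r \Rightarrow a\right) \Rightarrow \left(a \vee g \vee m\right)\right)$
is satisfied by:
  {r: True, a: True, m: True, g: True}
  {r: True, a: True, m: True, g: False}
  {r: True, a: True, g: True, m: False}
  {r: True, a: True, g: False, m: False}
  {r: True, m: True, g: True, a: False}
  {r: True, m: True, g: False, a: False}
  {r: True, m: False, g: True, a: False}
  {r: True, m: False, g: False, a: False}
  {a: True, m: True, g: True, r: False}
  {a: True, m: True, g: False, r: False}
  {a: True, g: True, m: False, r: False}
  {a: True, g: False, m: False, r: False}
  {m: True, g: True, a: False, r: False}
  {m: True, a: False, g: False, r: False}
  {g: True, a: False, m: False, r: False}


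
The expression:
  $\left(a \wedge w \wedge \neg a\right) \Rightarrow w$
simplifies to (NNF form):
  $\text{True}$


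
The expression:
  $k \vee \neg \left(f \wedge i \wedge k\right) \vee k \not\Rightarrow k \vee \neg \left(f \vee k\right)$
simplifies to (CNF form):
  $\text{True}$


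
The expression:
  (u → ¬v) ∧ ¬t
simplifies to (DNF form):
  (¬t ∧ ¬u) ∨ (¬t ∧ ¬v)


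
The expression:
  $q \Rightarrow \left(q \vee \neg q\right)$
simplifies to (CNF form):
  $\text{True}$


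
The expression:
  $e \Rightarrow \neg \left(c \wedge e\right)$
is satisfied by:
  {c: False, e: False}
  {e: True, c: False}
  {c: True, e: False}


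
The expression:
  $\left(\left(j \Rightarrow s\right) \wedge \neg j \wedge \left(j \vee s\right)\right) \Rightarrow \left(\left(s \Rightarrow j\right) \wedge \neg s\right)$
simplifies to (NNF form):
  $j \vee \neg s$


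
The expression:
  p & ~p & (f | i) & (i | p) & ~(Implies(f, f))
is never true.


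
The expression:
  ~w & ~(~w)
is never true.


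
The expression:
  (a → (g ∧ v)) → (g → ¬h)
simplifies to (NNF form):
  (a ∧ ¬v) ∨ ¬g ∨ ¬h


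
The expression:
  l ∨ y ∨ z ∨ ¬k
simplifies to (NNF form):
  l ∨ y ∨ z ∨ ¬k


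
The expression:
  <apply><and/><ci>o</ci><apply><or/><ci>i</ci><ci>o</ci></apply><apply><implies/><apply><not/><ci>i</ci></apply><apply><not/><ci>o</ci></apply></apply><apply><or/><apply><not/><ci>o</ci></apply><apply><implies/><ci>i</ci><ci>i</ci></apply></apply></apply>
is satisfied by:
  {i: True, o: True}


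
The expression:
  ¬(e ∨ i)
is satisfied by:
  {i: False, e: False}


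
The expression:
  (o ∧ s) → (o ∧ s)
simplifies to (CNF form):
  True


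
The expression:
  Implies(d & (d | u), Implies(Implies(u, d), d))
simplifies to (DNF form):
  True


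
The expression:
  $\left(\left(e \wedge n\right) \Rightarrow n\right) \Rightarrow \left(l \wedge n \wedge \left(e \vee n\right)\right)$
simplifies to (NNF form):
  $l \wedge n$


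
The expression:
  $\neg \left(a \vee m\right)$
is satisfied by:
  {a: False, m: False}


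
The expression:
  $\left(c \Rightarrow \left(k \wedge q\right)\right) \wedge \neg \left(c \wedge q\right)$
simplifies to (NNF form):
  $\neg c$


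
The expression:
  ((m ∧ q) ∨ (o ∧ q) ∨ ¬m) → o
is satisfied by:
  {o: True, m: True, q: False}
  {o: True, m: False, q: False}
  {o: True, q: True, m: True}
  {o: True, q: True, m: False}
  {m: True, q: False, o: False}


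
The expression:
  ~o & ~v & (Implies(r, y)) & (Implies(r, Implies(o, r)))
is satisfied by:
  {y: True, v: False, o: False, r: False}
  {y: False, v: False, o: False, r: False}
  {r: True, y: True, v: False, o: False}


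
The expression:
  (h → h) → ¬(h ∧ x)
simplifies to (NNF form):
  ¬h ∨ ¬x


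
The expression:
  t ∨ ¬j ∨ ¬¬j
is always true.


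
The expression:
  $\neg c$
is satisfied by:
  {c: False}


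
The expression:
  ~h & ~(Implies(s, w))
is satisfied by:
  {s: True, w: False, h: False}


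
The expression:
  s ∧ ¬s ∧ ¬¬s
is never true.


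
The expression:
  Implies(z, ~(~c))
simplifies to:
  c | ~z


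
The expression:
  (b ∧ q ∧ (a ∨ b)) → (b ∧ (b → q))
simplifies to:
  True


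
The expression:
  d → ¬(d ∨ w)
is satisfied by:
  {d: False}


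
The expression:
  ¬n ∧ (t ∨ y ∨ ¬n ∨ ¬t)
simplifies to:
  ¬n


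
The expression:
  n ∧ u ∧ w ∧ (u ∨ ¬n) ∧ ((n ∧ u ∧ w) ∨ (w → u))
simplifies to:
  n ∧ u ∧ w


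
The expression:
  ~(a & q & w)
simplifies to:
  ~a | ~q | ~w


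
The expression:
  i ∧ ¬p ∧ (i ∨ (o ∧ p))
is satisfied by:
  {i: True, p: False}


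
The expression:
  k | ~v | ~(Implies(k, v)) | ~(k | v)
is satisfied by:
  {k: True, v: False}
  {v: False, k: False}
  {v: True, k: True}


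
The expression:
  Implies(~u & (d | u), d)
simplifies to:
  True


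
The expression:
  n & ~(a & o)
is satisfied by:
  {n: True, o: False, a: False}
  {a: True, n: True, o: False}
  {o: True, n: True, a: False}


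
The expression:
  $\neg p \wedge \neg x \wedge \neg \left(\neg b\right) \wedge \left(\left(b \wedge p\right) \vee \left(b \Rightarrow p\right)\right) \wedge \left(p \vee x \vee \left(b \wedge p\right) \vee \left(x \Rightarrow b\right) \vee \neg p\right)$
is never true.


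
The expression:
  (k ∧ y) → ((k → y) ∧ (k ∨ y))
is always true.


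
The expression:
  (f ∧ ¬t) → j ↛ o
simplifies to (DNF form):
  t ∨ (j ∧ ¬o) ∨ ¬f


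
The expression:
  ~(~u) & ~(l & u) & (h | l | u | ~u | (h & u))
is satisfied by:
  {u: True, l: False}


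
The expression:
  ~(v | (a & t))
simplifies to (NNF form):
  ~v & (~a | ~t)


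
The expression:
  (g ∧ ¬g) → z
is always true.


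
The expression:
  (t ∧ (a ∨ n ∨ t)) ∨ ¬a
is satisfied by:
  {t: True, a: False}
  {a: False, t: False}
  {a: True, t: True}


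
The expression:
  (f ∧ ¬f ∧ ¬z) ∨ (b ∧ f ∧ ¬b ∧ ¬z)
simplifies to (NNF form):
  False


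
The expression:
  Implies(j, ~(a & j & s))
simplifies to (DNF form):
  ~a | ~j | ~s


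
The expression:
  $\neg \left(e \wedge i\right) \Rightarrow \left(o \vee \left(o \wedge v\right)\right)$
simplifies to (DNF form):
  $o \vee \left(e \wedge i\right)$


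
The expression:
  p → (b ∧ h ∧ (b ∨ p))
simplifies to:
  (b ∧ h) ∨ ¬p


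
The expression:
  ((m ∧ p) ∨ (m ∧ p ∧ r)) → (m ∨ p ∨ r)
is always true.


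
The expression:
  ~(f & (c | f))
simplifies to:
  ~f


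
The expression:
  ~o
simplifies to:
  ~o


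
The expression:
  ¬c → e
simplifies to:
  c ∨ e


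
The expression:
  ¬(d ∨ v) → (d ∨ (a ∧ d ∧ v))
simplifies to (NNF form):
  d ∨ v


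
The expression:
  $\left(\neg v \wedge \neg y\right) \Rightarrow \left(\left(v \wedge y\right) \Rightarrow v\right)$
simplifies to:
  $\text{True}$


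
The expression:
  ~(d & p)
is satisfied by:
  {p: False, d: False}
  {d: True, p: False}
  {p: True, d: False}


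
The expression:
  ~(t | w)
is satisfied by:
  {w: False, t: False}


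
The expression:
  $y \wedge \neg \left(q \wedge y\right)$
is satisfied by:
  {y: True, q: False}


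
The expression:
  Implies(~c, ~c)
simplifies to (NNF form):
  True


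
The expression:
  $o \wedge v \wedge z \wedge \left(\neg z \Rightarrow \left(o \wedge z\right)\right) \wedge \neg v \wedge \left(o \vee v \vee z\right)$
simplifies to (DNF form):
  $\text{False}$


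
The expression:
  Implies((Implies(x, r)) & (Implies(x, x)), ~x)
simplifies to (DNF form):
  ~r | ~x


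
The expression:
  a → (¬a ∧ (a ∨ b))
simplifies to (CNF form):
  ¬a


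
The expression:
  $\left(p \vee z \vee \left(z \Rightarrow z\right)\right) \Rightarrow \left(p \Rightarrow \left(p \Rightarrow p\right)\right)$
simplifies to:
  $\text{True}$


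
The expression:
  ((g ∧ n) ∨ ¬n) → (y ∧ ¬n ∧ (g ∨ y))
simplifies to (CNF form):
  (n ∨ y) ∧ (n ∨ ¬n) ∧ (y ∨ ¬g) ∧ (¬g ∨ ¬n)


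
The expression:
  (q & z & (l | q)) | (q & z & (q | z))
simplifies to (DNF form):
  q & z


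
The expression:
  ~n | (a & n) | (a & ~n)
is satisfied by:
  {a: True, n: False}
  {n: False, a: False}
  {n: True, a: True}


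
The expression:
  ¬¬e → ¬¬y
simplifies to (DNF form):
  y ∨ ¬e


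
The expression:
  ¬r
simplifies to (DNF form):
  ¬r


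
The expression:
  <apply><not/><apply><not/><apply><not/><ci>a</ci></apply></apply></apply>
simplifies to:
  <apply><not/><ci>a</ci></apply>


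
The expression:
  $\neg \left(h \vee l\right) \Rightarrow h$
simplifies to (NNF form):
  $h \vee l$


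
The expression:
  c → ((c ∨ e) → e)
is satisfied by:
  {e: True, c: False}
  {c: False, e: False}
  {c: True, e: True}


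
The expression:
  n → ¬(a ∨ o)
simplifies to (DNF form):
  (¬a ∧ ¬o) ∨ ¬n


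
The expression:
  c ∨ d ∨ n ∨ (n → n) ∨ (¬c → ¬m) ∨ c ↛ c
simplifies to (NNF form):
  True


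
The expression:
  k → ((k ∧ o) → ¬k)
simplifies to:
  ¬k ∨ ¬o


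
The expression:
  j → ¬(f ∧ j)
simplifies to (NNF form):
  ¬f ∨ ¬j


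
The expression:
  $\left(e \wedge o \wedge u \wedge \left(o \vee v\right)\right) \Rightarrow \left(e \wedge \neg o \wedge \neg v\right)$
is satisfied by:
  {u: False, e: False, o: False}
  {o: True, u: False, e: False}
  {e: True, u: False, o: False}
  {o: True, e: True, u: False}
  {u: True, o: False, e: False}
  {o: True, u: True, e: False}
  {e: True, u: True, o: False}


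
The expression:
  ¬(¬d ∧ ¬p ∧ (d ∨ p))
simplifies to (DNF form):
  True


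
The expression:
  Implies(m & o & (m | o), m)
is always true.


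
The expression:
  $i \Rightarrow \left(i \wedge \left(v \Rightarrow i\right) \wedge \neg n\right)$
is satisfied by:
  {n: False, i: False}
  {i: True, n: False}
  {n: True, i: False}


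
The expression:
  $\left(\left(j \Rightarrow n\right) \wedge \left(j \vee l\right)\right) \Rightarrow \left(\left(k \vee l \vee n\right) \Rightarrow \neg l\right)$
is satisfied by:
  {j: True, n: False, l: False}
  {n: False, l: False, j: False}
  {j: True, n: True, l: False}
  {n: True, j: False, l: False}
  {l: True, j: True, n: False}


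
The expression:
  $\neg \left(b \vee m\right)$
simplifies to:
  $\neg b \wedge \neg m$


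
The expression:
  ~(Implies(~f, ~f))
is never true.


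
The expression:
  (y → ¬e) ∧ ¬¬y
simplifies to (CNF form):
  y ∧ ¬e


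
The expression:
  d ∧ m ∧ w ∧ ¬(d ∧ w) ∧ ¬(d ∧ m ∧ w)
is never true.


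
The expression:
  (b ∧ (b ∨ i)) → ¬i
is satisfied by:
  {b: False, i: False}
  {i: True, b: False}
  {b: True, i: False}


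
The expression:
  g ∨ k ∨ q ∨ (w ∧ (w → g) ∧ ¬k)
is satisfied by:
  {k: True, q: True, g: True}
  {k: True, q: True, g: False}
  {k: True, g: True, q: False}
  {k: True, g: False, q: False}
  {q: True, g: True, k: False}
  {q: True, g: False, k: False}
  {g: True, q: False, k: False}


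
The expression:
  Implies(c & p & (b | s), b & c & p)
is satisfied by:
  {b: True, s: False, c: False, p: False}
  {b: False, s: False, c: False, p: False}
  {b: True, p: True, s: False, c: False}
  {p: True, b: False, s: False, c: False}
  {b: True, c: True, p: False, s: False}
  {c: True, p: False, s: False, b: False}
  {b: True, p: True, c: True, s: False}
  {p: True, c: True, b: False, s: False}
  {b: True, s: True, p: False, c: False}
  {s: True, p: False, c: False, b: False}
  {b: True, p: True, s: True, c: False}
  {p: True, s: True, b: False, c: False}
  {b: True, c: True, s: True, p: False}
  {c: True, s: True, p: False, b: False}
  {b: True, p: True, c: True, s: True}


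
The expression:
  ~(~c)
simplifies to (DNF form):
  c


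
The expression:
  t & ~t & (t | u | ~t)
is never true.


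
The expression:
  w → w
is always true.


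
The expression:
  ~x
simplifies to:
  ~x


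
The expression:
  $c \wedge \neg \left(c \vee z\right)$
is never true.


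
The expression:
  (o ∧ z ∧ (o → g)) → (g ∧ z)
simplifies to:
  True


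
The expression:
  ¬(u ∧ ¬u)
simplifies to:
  True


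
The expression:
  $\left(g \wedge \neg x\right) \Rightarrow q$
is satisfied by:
  {x: True, q: True, g: False}
  {x: True, g: False, q: False}
  {q: True, g: False, x: False}
  {q: False, g: False, x: False}
  {x: True, q: True, g: True}
  {x: True, g: True, q: False}
  {q: True, g: True, x: False}


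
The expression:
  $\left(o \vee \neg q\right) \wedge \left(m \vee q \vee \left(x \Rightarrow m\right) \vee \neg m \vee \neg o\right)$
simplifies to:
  $o \vee \neg q$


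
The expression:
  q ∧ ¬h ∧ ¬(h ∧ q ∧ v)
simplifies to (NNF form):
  q ∧ ¬h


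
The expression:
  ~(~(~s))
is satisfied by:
  {s: False}


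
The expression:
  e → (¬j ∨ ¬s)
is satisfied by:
  {s: False, e: False, j: False}
  {j: True, s: False, e: False}
  {e: True, s: False, j: False}
  {j: True, e: True, s: False}
  {s: True, j: False, e: False}
  {j: True, s: True, e: False}
  {e: True, s: True, j: False}


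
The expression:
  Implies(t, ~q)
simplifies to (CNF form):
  ~q | ~t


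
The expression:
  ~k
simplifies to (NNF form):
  ~k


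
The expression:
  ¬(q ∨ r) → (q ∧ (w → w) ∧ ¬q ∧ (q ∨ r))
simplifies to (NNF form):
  q ∨ r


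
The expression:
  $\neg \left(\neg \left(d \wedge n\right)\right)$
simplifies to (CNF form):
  $d \wedge n$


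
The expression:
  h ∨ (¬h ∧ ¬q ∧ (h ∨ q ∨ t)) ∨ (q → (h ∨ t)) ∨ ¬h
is always true.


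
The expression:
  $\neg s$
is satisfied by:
  {s: False}


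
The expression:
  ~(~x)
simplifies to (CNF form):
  x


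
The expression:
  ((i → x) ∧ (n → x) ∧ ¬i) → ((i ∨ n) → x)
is always true.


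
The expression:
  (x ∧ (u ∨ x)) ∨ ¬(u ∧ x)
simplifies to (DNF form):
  True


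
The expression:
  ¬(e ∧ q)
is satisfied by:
  {e: False, q: False}
  {q: True, e: False}
  {e: True, q: False}


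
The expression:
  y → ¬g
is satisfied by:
  {g: False, y: False}
  {y: True, g: False}
  {g: True, y: False}


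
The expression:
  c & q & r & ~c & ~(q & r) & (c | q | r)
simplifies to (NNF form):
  False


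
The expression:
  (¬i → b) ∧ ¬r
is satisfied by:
  {i: True, b: True, r: False}
  {i: True, r: False, b: False}
  {b: True, r: False, i: False}


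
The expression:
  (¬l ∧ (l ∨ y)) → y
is always true.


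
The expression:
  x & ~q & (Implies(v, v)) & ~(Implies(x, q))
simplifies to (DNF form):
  x & ~q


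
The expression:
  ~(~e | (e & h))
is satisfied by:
  {e: True, h: False}


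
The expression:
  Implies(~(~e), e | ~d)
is always true.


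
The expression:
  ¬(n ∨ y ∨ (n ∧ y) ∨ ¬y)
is never true.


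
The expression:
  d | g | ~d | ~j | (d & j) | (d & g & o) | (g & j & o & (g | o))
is always true.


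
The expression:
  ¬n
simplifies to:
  ¬n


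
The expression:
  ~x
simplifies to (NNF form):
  ~x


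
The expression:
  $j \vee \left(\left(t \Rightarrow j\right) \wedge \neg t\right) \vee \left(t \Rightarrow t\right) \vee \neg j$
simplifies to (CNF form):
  $\text{True}$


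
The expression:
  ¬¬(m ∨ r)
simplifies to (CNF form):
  m ∨ r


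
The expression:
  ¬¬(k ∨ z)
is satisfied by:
  {k: True, z: True}
  {k: True, z: False}
  {z: True, k: False}


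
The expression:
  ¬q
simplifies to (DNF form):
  ¬q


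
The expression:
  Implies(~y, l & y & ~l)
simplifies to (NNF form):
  y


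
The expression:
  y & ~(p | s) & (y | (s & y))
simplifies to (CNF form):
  y & ~p & ~s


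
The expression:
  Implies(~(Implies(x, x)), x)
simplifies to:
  True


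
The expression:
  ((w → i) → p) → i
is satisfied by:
  {i: True, p: False, w: False}
  {i: True, w: True, p: False}
  {i: True, p: True, w: False}
  {i: True, w: True, p: True}
  {w: False, p: False, i: False}


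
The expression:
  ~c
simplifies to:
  ~c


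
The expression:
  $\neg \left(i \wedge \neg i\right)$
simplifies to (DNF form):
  $\text{True}$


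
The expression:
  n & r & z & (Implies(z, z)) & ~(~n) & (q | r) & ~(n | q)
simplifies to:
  False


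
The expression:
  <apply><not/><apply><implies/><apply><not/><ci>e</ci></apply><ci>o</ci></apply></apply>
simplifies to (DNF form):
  <apply><and/><apply><not/><ci>e</ci></apply><apply><not/><ci>o</ci></apply></apply>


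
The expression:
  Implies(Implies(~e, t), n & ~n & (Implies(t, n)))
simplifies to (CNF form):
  ~e & ~t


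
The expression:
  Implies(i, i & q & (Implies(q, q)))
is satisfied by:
  {q: True, i: False}
  {i: False, q: False}
  {i: True, q: True}


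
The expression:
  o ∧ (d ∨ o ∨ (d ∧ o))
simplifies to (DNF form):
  o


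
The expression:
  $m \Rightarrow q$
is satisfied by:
  {q: True, m: False}
  {m: False, q: False}
  {m: True, q: True}


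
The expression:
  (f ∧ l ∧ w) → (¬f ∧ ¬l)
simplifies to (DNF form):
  ¬f ∨ ¬l ∨ ¬w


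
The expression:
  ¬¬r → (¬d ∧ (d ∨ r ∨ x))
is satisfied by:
  {d: False, r: False}
  {r: True, d: False}
  {d: True, r: False}


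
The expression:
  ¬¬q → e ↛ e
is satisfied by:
  {q: False}


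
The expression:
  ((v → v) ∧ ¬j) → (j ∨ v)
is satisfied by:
  {v: True, j: True}
  {v: True, j: False}
  {j: True, v: False}


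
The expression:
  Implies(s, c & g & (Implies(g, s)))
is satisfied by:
  {c: True, g: True, s: False}
  {c: True, g: False, s: False}
  {g: True, c: False, s: False}
  {c: False, g: False, s: False}
  {c: True, s: True, g: True}


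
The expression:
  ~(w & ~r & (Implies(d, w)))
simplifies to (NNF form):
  r | ~w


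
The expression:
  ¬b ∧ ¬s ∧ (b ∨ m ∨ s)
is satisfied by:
  {m: True, b: False, s: False}


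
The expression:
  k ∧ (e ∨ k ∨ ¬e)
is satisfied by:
  {k: True}


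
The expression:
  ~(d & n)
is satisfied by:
  {d: False, n: False}
  {n: True, d: False}
  {d: True, n: False}


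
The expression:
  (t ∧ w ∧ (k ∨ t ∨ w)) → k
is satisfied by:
  {k: True, w: False, t: False}
  {w: False, t: False, k: False}
  {k: True, t: True, w: False}
  {t: True, w: False, k: False}
  {k: True, w: True, t: False}
  {w: True, k: False, t: False}
  {k: True, t: True, w: True}


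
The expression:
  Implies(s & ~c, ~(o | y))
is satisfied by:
  {c: True, y: False, s: False, o: False}
  {c: True, o: True, y: False, s: False}
  {c: True, y: True, s: False, o: False}
  {c: True, o: True, y: True, s: False}
  {o: False, y: False, s: False, c: False}
  {o: True, y: False, s: False, c: False}
  {y: True, o: False, s: False, c: False}
  {o: True, y: True, s: False, c: False}
  {s: True, c: True, o: False, y: False}
  {o: True, s: True, c: True, y: False}
  {s: True, c: True, y: True, o: False}
  {o: True, s: True, c: True, y: True}
  {s: True, c: False, y: False, o: False}


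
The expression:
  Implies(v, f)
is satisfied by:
  {f: True, v: False}
  {v: False, f: False}
  {v: True, f: True}


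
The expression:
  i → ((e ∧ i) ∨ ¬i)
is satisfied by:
  {e: True, i: False}
  {i: False, e: False}
  {i: True, e: True}


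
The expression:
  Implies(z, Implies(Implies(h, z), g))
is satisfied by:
  {g: True, z: False}
  {z: False, g: False}
  {z: True, g: True}


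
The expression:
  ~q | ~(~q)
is always true.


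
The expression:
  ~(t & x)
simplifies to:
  ~t | ~x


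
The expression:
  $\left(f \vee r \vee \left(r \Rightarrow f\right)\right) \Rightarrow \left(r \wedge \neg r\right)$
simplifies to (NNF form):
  $\text{False}$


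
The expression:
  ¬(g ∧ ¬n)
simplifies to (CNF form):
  n ∨ ¬g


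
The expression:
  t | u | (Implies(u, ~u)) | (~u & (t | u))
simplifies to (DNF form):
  True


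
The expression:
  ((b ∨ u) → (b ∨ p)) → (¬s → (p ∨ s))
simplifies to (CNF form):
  (p ∨ s ∨ u) ∧ (p ∨ s ∨ ¬b)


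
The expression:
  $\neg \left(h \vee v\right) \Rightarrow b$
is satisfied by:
  {b: True, v: True, h: True}
  {b: True, v: True, h: False}
  {b: True, h: True, v: False}
  {b: True, h: False, v: False}
  {v: True, h: True, b: False}
  {v: True, h: False, b: False}
  {h: True, v: False, b: False}


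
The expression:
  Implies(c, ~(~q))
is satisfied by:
  {q: True, c: False}
  {c: False, q: False}
  {c: True, q: True}


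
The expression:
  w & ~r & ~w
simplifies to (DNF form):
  False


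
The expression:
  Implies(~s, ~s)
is always true.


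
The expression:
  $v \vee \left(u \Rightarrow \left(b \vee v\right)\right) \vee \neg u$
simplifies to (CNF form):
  $b \vee v \vee \neg u$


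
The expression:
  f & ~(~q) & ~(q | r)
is never true.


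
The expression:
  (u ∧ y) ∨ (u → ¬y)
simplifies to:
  True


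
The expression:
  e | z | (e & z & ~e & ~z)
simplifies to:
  e | z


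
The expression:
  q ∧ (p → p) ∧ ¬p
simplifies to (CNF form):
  q ∧ ¬p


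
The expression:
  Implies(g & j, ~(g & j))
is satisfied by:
  {g: False, j: False}
  {j: True, g: False}
  {g: True, j: False}


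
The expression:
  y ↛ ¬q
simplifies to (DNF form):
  q ∧ y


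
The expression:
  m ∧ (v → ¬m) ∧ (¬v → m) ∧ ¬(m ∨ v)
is never true.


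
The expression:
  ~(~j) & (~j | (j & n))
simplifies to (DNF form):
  j & n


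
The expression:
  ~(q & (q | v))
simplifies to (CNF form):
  ~q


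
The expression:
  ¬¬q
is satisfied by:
  {q: True}


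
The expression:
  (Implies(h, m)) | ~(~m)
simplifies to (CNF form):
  m | ~h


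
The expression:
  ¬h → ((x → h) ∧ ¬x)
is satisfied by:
  {h: True, x: False}
  {x: False, h: False}
  {x: True, h: True}


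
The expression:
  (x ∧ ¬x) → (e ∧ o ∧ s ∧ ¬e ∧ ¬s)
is always true.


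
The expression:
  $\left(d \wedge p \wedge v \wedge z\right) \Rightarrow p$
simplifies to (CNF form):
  $\text{True}$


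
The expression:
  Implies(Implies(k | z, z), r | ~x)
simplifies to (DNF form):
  r | ~x | (k & ~z)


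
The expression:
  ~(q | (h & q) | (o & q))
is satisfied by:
  {q: False}


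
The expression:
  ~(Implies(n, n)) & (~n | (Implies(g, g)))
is never true.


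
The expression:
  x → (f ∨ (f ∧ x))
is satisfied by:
  {f: True, x: False}
  {x: False, f: False}
  {x: True, f: True}


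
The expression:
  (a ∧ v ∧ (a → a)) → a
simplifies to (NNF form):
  True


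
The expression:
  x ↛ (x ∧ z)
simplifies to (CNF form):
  x ∧ ¬z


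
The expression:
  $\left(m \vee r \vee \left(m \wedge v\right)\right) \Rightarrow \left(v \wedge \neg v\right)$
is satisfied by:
  {r: False, m: False}


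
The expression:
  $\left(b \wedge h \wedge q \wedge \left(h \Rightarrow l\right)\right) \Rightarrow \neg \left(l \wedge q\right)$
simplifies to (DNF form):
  $\neg b \vee \neg h \vee \neg l \vee \neg q$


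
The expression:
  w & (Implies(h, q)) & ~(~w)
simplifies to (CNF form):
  w & (q | ~h)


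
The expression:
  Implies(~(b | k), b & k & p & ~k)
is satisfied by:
  {b: True, k: True}
  {b: True, k: False}
  {k: True, b: False}


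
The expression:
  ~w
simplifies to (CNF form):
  ~w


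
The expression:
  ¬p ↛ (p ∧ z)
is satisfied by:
  {p: False}


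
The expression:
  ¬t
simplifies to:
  ¬t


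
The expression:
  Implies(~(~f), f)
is always true.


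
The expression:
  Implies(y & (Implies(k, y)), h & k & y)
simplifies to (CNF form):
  (h | ~y) & (k | ~y)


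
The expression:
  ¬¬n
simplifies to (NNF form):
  n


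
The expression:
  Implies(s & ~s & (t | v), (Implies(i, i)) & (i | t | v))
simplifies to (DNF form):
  True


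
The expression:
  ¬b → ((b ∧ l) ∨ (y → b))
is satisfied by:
  {b: True, y: False}
  {y: False, b: False}
  {y: True, b: True}


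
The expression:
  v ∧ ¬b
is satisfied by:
  {v: True, b: False}


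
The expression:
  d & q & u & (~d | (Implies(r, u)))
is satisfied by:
  {u: True, d: True, q: True}


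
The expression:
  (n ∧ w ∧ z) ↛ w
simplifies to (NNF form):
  False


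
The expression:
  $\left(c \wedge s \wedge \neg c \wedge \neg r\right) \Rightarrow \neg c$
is always true.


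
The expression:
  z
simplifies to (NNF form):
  z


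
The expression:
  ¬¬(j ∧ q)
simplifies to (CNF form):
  j ∧ q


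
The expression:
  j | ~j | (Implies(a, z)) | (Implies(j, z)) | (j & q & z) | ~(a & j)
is always true.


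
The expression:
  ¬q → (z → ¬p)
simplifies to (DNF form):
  q ∨ ¬p ∨ ¬z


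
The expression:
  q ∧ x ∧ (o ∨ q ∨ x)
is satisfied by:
  {x: True, q: True}


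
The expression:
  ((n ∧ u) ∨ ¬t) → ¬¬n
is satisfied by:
  {n: True, t: True}
  {n: True, t: False}
  {t: True, n: False}


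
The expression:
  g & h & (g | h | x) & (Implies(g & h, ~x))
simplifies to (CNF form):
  g & h & ~x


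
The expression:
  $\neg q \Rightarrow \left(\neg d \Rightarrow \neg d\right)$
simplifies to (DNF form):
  $\text{True}$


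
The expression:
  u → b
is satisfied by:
  {b: True, u: False}
  {u: False, b: False}
  {u: True, b: True}


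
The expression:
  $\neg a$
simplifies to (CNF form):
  $\neg a$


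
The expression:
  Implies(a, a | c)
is always true.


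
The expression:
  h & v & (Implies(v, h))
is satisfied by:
  {h: True, v: True}


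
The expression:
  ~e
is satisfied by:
  {e: False}


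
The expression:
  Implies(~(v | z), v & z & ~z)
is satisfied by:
  {z: True, v: True}
  {z: True, v: False}
  {v: True, z: False}


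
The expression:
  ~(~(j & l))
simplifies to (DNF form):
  j & l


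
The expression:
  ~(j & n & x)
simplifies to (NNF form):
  ~j | ~n | ~x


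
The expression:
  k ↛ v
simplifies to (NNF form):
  k ∧ ¬v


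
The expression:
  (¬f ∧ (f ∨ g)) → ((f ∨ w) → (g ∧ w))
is always true.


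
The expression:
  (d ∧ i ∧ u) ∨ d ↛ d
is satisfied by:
  {i: True, u: True, d: True}


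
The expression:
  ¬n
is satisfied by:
  {n: False}


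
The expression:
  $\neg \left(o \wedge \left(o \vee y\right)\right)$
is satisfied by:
  {o: False}


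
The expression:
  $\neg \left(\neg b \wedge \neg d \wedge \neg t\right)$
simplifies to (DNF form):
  $b \vee d \vee t$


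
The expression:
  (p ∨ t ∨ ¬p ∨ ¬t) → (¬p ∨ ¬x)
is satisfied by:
  {p: False, x: False}
  {x: True, p: False}
  {p: True, x: False}


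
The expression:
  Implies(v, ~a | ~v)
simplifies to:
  ~a | ~v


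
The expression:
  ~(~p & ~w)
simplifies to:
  p | w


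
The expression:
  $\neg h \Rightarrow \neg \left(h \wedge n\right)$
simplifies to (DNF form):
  $\text{True}$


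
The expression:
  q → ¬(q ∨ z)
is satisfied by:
  {q: False}


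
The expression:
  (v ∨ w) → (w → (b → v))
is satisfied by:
  {v: True, w: False, b: False}
  {w: False, b: False, v: False}
  {b: True, v: True, w: False}
  {b: True, w: False, v: False}
  {v: True, w: True, b: False}
  {w: True, v: False, b: False}
  {b: True, w: True, v: True}


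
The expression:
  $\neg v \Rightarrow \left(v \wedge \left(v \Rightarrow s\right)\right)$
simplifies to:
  $v$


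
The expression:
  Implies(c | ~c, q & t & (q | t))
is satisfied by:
  {t: True, q: True}


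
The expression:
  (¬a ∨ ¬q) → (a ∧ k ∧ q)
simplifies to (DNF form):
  a ∧ q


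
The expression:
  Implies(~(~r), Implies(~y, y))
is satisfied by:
  {y: True, r: False}
  {r: False, y: False}
  {r: True, y: True}


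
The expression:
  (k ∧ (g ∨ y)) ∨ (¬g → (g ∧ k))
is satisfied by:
  {k: True, g: True, y: True}
  {k: True, g: True, y: False}
  {g: True, y: True, k: False}
  {g: True, y: False, k: False}
  {k: True, y: True, g: False}


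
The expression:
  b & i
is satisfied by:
  {i: True, b: True}


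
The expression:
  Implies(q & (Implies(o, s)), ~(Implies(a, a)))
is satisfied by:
  {o: True, s: False, q: False}
  {s: False, q: False, o: False}
  {o: True, s: True, q: False}
  {s: True, o: False, q: False}
  {q: True, o: True, s: False}


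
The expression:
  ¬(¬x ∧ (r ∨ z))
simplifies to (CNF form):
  (x ∨ ¬r) ∧ (x ∨ ¬z)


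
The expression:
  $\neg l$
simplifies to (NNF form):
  $\neg l$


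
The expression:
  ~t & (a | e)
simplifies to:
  ~t & (a | e)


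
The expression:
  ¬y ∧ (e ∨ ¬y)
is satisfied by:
  {y: False}


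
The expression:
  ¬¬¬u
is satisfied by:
  {u: False}


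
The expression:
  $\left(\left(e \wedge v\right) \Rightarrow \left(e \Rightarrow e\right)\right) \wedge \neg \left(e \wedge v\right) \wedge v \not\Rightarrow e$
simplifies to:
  $v \wedge \neg e$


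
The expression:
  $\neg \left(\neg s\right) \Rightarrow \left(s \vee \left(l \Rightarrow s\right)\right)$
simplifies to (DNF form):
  $\text{True}$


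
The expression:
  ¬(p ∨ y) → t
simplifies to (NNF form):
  p ∨ t ∨ y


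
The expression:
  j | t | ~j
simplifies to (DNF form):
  True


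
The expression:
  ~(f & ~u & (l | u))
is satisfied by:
  {u: True, l: False, f: False}
  {l: False, f: False, u: False}
  {f: True, u: True, l: False}
  {f: True, l: False, u: False}
  {u: True, l: True, f: False}
  {l: True, u: False, f: False}
  {f: True, l: True, u: True}


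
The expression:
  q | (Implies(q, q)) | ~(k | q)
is always true.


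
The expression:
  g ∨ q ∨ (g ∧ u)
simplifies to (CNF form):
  g ∨ q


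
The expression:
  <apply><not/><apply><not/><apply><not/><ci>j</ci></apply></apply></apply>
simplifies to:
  <apply><not/><ci>j</ci></apply>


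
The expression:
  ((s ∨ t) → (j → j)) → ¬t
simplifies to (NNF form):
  ¬t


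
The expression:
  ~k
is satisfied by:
  {k: False}


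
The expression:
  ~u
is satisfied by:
  {u: False}


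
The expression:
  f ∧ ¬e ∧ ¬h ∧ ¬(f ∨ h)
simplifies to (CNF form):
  False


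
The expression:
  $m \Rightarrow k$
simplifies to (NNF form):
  $k \vee \neg m$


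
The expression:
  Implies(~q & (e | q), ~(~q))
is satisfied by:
  {q: True, e: False}
  {e: False, q: False}
  {e: True, q: True}


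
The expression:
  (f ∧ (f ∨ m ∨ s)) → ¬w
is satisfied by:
  {w: False, f: False}
  {f: True, w: False}
  {w: True, f: False}


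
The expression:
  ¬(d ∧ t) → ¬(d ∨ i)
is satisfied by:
  {t: True, d: False, i: False}
  {d: False, i: False, t: False}
  {t: True, d: True, i: False}
  {i: True, t: True, d: True}


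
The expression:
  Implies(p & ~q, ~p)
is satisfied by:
  {q: True, p: False}
  {p: False, q: False}
  {p: True, q: True}


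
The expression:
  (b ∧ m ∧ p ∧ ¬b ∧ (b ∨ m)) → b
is always true.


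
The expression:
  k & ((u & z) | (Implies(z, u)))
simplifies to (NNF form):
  k & (u | ~z)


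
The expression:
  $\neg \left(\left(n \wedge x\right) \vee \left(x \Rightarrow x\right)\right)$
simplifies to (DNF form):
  $\text{False}$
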